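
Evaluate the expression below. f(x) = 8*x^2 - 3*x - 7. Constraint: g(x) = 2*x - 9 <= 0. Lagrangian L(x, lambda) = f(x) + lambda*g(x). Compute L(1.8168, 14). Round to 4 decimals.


Step 1: Evaluate f(x).
f(1.8168) = 8*1.8168^2 - 3*1.8168 - 7 = 13.9557
Step 2: Evaluate g(x).
g(1.8168) = 2*1.8168 - 9 = -5.3664
Step 3: Compute Lagrangian.
L = 13.9557 + 14*-5.3664 = -61.1739


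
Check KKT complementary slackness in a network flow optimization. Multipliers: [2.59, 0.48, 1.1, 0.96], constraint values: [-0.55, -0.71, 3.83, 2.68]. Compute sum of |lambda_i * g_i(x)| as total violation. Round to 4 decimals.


KKT complementary slackness check:
lambda_1 * g_1 = 2.59 * -0.55 = -1.4245
lambda_2 * g_2 = 0.48 * -0.71 = -0.3408
lambda_3 * g_3 = 1.1 * 3.83 = 4.213
lambda_4 * g_4 = 0.96 * 2.68 = 2.5728
Total violation = 1.4245 + 0.3408 + 4.213 + 2.5728 = 8.5511


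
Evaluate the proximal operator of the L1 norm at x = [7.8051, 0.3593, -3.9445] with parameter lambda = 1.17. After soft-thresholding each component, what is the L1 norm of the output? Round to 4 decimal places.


Soft-thresholding with lambda = 1.17:
prox(7.8051) = sign(7.8051)*max(|7.8051| - 1.17, 0) = 6.6351
prox(0.3593) = sign(0.3593)*max(|0.3593| - 1.17, 0) = 0.0
prox(-3.9445) = sign(-3.9445)*max(|-3.9445| - 1.17, 0) = -2.7745
prox(x) = [6.6351, 0.0, -2.7745]
||prox(x)||_1 = 6.6351 + 0.0 + 2.7745 = 9.4096


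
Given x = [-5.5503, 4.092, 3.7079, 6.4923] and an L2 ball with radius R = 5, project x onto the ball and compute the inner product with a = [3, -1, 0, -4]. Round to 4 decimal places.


Step 1: Compute ||x|| (intermediates to 6 decimals).
||x|| = sqrt((-5.5503)^2 + 4.092^2 + 3.7079^2 + 6.4923^2) = 10.170977
Step 2: Project.
Since ||x|| > R, scale = R/||x|| = 5/10.170977 = 0.491595, proj(x) = scale * x
proj(x) = [-2.7285, 2.011607, 1.822785, 3.191582]
Step 3: Dot product.
a^T * proj(x) = 3*(-2.7285) - 1*2.011607 + 0*1.822785 - 4*3.191582 = -22.9634


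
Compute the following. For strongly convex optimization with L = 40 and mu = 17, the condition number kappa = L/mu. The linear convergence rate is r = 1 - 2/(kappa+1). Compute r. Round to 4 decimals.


Step 1: Compute the condition number.
kappa = L/mu = 40/17 = 2.3529
Step 2: Compute the convergence rate.
r = 1 - 2/(kappa + 1) = 1 - 2*mu/(L + mu) = (L - mu)/(L + mu) = 23/57 = 0.4035


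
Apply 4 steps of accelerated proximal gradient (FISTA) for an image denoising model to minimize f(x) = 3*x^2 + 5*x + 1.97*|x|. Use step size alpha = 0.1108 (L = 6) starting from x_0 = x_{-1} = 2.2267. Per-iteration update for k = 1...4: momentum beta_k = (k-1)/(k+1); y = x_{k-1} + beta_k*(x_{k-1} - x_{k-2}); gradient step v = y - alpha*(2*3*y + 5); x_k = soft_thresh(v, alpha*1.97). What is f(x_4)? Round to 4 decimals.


FISTA on f(x) = 3*x^2 + 5*x + 1.97*|x|
L = 6, alpha = 0.1108
Iteration 1: beta = 0.0, y = 2.2267 + 0.0*(2.2267 - 2.2267) = 2.2267
  grad(y) = 18.3602, v = y - alpha*grad = 0.1924
  prox(v) = soft_thresh(0.1924, 0.2183) = 0.0
Iteration 2: beta = 0.3333, y = 0.0 + 0.3333*(0.0 - 2.2267) = -0.7422
  grad(y) = 0.5466, v = y - alpha*grad = -0.8028
  prox(v) = soft_thresh(-0.8028, 0.2183) = -0.5845
Iteration 3: beta = 0.5, y = -0.5845 + 0.5*(-0.5845 - 0.0) = -0.8768
  grad(y) = -0.2607, v = y - alpha*grad = -0.8479
  prox(v) = soft_thresh(-0.8479, 0.2183) = -0.6296
Iteration 4: beta = 0.6, y = -0.6296 + 0.6*(-0.6296 + 0.5845) = -0.6567
  grad(y) = 1.0599, v = y - alpha*grad = -0.7741
  prox(v) = soft_thresh(-0.7741, 0.2183) = -0.5558
f(x_4) = 3*(-0.5558)^2 + 5*(-0.5558) + 1.97*|-0.5558| = -0.7573


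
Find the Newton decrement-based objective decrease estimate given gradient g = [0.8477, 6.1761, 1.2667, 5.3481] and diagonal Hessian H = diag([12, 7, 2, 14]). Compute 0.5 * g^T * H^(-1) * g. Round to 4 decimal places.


Step 1: H is diagonal, so H^(-1) * g = [0.0706, 0.8823, 0.6334, 0.382].
Step 2: g^T H^(-1) g = sum_i g_i^2 / H_ii
  = (0.8477)^2/12 + (6.1761)^2/7 + (1.2667)^2/2 + (5.3481)^2/14
  = 0.0599 + 5.4492 + 0.8023 + 2.043 = 8.3543
Step 3: Objective decrease = 0.5 * g^T H^(-1) g = 4.1772


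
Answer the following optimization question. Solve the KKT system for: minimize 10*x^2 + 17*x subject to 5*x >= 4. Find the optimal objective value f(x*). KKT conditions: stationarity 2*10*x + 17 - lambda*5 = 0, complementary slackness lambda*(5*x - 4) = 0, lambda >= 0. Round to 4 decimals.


Step 1: Try lambda = 0 (constraint inactive).
x_unc = -17/(2*10) = -0.85
Check: 5*-0.85 = -4.25 < 4 -- violated!
Step 2: Constraint must be active: 5*x = 4
x* = 4/5 = 0.8
lambda = (2*10*0.8 + 17)/5 = 6.6
Step 3: Compute optimal value.
f(x*) = 10*0.8^2 + 17*0.8 = 20.0


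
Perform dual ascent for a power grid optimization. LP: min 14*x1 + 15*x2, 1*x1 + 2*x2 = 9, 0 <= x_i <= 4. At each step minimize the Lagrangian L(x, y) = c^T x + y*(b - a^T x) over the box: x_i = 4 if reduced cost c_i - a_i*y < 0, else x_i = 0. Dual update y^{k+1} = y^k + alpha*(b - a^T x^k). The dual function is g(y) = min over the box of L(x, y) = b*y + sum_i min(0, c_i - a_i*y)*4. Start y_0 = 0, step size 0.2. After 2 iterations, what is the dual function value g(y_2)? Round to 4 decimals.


Dual ascent for LP: min 14*x1 + 15*x2, 1*x1 + 2*x2 = 9, 0 <= x_i <= 4
Step 1: y^k = 0.0, reduced costs: (14.0, 15.0)
  x^k = (0.0, 0.0), subgradient = b - a^T x = 9.0
  y^{k+1} = 0.0 + 0.2*9.0 = 1.8
Step 2: y^k = 1.8, reduced costs: (12.2, 11.4)
  x^k = (0.0, 0.0), subgradient = b - a^T x = 9.0
  y^{k+1} = 1.8 + 0.2*9.0 = 3.6
Dual objective at y_2 = 3.6: reduced costs (10.4, 7.8), box minimizer x = (0.0, 0.0)
g(y_2) = b*y + (c1 - a1*y)*x1 + (c2 - a2*y)*x2 = 9*3.6 + 10.4*0.0 + 7.8*0.0 = 32.4 + 0.0 + 0.0 = 32.4


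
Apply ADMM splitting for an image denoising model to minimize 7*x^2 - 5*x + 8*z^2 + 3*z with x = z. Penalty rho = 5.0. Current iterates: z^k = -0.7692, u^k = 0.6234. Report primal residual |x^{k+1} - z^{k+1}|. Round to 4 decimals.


ADMM iteration with rho = 5.0, z^k = -0.7692, u^k = 0.6234
Step 1: x-update.
Minimize 7*x^2 - 5*x + (5.0/2)*(x + 0.7692 + 0.6234)^2
FOC: (2*7 + 5.0)*x = 5 + 5.0*(-0.7692 - 0.6234)
x^{k+1} = -0.1033
Step 2: z-update.
Minimize 8*z^2 + 3*z + (5.0/2)*(-0.1033 - z + 0.6234)^2
FOC: (2*8 + 5.0)*z = -3 + 5.0*(-0.1033 + 0.6234)
z^{k+1} = -0.019
Step 3: u-update.
u^{k+1} = 0.6234 - 0.1033 + 0.019 = 0.5391
Step 4: Primal residual = |-0.1033 + 0.019| = 0.0843


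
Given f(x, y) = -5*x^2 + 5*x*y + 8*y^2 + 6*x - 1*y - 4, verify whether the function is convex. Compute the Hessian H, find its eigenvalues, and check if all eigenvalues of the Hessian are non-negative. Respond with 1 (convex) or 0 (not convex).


The Hessian of f(x,y) = -5*x^2 + 5*x*y + 8*y^2 + 6*x - 1*y - 4 is:
H = [[-10, 5], [5, 16]]
Trace = -10 + 16 = 6
Determinant = -10*16 - (5)^2 = -185
Discriminant = (6)^2 - 4*-185 = 776.0
Eigenvalues: lambda_1 = -10.9284, lambda_2 = 16.9284
The function is not convex.

0


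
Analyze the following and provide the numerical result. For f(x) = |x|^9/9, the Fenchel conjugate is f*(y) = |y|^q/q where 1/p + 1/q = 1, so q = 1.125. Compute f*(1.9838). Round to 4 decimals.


The conjugate exponent q satisfies 1/p + 1/q = 1.
p = 9, so q = 9/(9 - 1) = 1.125
|y|^q = 1.9838^1.125 = 2.1612
f*(1.9838) = 2.1612 / 1.125 = 1.921


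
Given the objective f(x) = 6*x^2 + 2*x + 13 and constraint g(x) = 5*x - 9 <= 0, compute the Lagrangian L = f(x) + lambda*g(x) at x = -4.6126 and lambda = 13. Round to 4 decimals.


Step 1: Evaluate f(x).
f(-4.6126) = 6*(-4.6126)^2 + 2*(-4.6126) + 13 = 131.4313
Step 2: Evaluate g(x).
g(-4.6126) = 5*-4.6126 - 9 = -32.063
Step 3: Compute Lagrangian.
L = 131.4313 + 13*-32.063 = -285.3877


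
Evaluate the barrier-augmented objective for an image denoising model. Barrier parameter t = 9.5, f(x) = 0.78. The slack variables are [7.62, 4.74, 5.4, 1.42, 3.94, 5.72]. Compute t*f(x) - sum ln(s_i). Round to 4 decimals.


Step 1: Compute log-barrier.
ln values: [2.0308, 1.556, 1.6864, 0.3507, 1.3712, 1.744]
phi = -(2.0308 + 1.556 + 1.6864 + 0.3507 + 1.3712 + 1.744) = -8.739
Step 2: Compute augmented objective.
t*f(x) = 9.5*0.78 = 7.41
Total = 7.41 - 8.739 = -1.329


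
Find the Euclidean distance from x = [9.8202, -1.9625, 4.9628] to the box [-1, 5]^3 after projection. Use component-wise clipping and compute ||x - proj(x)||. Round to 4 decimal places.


Project each component onto [-1, 5].
clip(9.8202) = 5.0, clip(-1.9625) = -1.0, clip(4.9628) = 4.9628
Projection = [5.0, -1.0, 4.9628]
Squared diffs: [23.2343, 0.9264, 0.0]
Distance = sqrt(24.1607) = 4.9154


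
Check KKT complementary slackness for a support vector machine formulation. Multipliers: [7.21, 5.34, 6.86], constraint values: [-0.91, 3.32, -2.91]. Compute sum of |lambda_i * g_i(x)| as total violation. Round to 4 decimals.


KKT complementary slackness check:
lambda_1 * g_1 = 7.21 * -0.91 = -6.5611
lambda_2 * g_2 = 5.34 * 3.32 = 17.7288
lambda_3 * g_3 = 6.86 * -2.91 = -19.9626
Total violation = 6.5611 + 17.7288 + 19.9626 = 44.2525


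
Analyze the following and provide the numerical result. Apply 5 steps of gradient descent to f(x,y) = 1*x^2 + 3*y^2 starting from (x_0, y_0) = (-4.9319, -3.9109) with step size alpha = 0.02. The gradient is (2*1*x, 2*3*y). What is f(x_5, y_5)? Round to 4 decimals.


Gradient descent on f(x,y) = 1*x^2 + 3*y^2.
Starting point: (-4.9319, -3.9109), alpha = 0.02
Step 1: grad_x = 2*1*-4.9319 = -9.8638, grad_y = 2*3*-3.9109 = -23.4654
  x_1 = -4.9319 - 0.02*-9.8638 = -4.7346
  y_1 = -3.9109 - 0.02*-23.4654 = -3.4416
Step 2: grad_x = 2*1*-4.7346 = -9.4692, grad_y = 2*3*-3.4416 = -20.6496
  x_2 = -4.7346 - 0.02*-9.4692 = -4.5452
  y_2 = -3.4416 - 0.02*-20.6496 = -3.0286
Step 3: grad_x = 2*1*-4.5452 = -9.0905, grad_y = 2*3*-3.0286 = -18.1716
  x_3 = -4.5452 - 0.02*-9.0905 = -4.3634
  y_3 = -3.0286 - 0.02*-18.1716 = -2.6652
Step 4: grad_x = 2*1*-4.3634 = -8.7269, grad_y = 2*3*-2.6652 = -15.991
  x_4 = -4.3634 - 0.02*-8.7269 = -4.1889
  y_4 = -2.6652 - 0.02*-15.991 = -2.3453
Step 5: grad_x = 2*1*-4.1889 = -8.3778, grad_y = 2*3*-2.3453 = -14.0721
  x_5 = -4.1889 - 0.02*-8.3778 = -4.0213
  y_5 = -2.3453 - 0.02*-14.0721 = -2.0639
f(-4.0213, -2.0639) = 1*(-4.0213)^2 + 3*(-2.0639)^2 = 28.9503


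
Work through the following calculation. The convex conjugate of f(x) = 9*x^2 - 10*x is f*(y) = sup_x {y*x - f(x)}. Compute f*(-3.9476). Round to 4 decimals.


f*(y) = sup_x {y*x - a*x^2 - b*x} = sup_x {(y-b)*x - a*x^2}
FOC: (y - b) - 2a*x = 0 => x* = (y - b)/(2a)
x* = (-3.9476 + 10)/(2*9) = 0.3362
f*(-3.9476) = (y-b)^2/(4a) = (-3.9476 + 10)^2/(4*9)
= 36.6315/36 = 1.0175


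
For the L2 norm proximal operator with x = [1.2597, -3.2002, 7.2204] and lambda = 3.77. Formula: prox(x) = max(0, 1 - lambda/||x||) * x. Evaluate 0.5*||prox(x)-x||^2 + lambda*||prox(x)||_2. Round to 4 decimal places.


Step 1: Compute ||x||.
||x|| = 7.9976
Step 2: Compute scaling factor.
scale = max(0, 1 - 3.77/7.9976) = 0.5286
Step 3: prox(x) = [0.6659, -1.6917, 3.8168]
||prox(x)|| = 4.2276
Step 4: Proximal objective.
0.5*||prox-x||^2 = 7.1065
lambda*||prox|| = 15.9381
Total = 23.0447


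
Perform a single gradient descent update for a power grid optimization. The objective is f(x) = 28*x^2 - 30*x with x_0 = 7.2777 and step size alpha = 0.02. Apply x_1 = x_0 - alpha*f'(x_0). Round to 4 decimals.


We compute the gradient at x_0 and apply the update.
f'(x) = 56*x - 30
f'(7.2777) = 56*7.2777 - 30 = 377.5512
x_1 = 7.2777 - 0.02*377.5512 = -0.2733


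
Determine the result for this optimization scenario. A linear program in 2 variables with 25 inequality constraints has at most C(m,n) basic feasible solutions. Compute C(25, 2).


Each vertex corresponds to some choice of n active constraints out of m, so the number of vertices is at most C(m, n) = m! / (n!(m-n)!).
m = 25, n = 2
Numerator: 25 * 24
Denominator: 2! = 2
C(25, 2) = 300


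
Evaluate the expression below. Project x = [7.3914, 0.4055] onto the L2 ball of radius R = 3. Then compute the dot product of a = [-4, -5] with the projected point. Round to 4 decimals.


Step 1: Compute ||x|| (intermediates to 6 decimals).
||x|| = sqrt(7.3914^2 + 0.4055^2) = 7.402515
Step 2: Project.
Since ||x|| > R, scale = R/||x|| = 3/7.402515 = 0.405268, proj(x) = scale * x
proj(x) = [2.995498, 0.164336]
Step 3: Dot product.
a^T * proj(x) = -4*2.995498 - 5*0.164336 = -12.8037


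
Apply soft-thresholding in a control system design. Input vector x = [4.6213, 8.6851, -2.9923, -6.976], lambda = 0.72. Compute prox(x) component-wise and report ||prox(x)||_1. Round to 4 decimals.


Soft-thresholding with lambda = 0.72:
prox(4.6213) = sign(4.6213)*max(|4.6213| - 0.72, 0) = 3.9013
prox(8.6851) = sign(8.6851)*max(|8.6851| - 0.72, 0) = 7.9651
prox(-2.9923) = sign(-2.9923)*max(|-2.9923| - 0.72, 0) = -2.2723
prox(-6.976) = sign(-6.976)*max(|-6.976| - 0.72, 0) = -6.256
prox(x) = [3.9013, 7.9651, -2.2723, -6.256]
||prox(x)||_1 = 3.9013 + 7.9651 + 2.2723 + 6.256 = 20.3947


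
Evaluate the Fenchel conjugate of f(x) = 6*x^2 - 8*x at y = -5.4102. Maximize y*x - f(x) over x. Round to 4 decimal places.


f*(y) = sup_x {y*x - a*x^2 - b*x} = sup_x {(y-b)*x - a*x^2}
FOC: (y - b) - 2a*x = 0 => x* = (y - b)/(2a)
x* = (-5.4102 + 8)/(2*6) = 0.2158
f*(-5.4102) = (y-b)^2/(4a) = (-5.4102 + 8)^2/(4*6)
= 6.7071/24 = 0.2795


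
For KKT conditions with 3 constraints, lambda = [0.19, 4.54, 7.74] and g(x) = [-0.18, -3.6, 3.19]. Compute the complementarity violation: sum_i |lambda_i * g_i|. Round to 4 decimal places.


KKT complementary slackness check:
lambda_1 * g_1 = 0.19 * -0.18 = -0.0342
lambda_2 * g_2 = 4.54 * -3.6 = -16.344
lambda_3 * g_3 = 7.74 * 3.19 = 24.6906
Total violation = 0.0342 + 16.344 + 24.6906 = 41.0688


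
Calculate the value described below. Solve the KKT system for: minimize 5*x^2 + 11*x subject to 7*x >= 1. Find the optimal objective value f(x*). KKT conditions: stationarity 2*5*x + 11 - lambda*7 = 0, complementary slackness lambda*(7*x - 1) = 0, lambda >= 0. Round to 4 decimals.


Step 1: Try lambda = 0 (constraint inactive).
x_unc = -11/(2*5) = -1.1
Check: 7*-1.1 = -7.7 < 1 -- violated!
Step 2: Constraint must be active: 7*x = 1
x* = 1/7 = 0.1429 (rounded; the exact value 1/7 is used below)
lambda = (2*5*(1/7) + 11)/7 = 1.7755
Step 3: Compute optimal value.
f(x*) = 5*(1/7)^2 + 11*(1/7) = 1.6735


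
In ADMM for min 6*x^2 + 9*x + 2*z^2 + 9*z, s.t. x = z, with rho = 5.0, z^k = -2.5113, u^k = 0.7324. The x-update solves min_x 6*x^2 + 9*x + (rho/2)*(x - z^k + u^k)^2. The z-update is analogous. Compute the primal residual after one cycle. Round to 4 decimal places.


ADMM iteration with rho = 5.0, z^k = -2.5113, u^k = 0.7324
Step 1: x-update.
Minimize 6*x^2 + 9*x + (5.0/2)*(x + 2.5113 + 0.7324)^2
FOC: (2*6 + 5.0)*x = -9 + 5.0*(-2.5113 - 0.7324)
x^{k+1} = -1.4834
Step 2: z-update.
Minimize 2*z^2 + 9*z + (5.0/2)*(-1.4834 - z + 0.7324)^2
FOC: (2*2 + 5.0)*z = -9 + 5.0*(-1.4834 + 0.7324)
z^{k+1} = -1.4172
Step 3: u-update.
u^{k+1} = 0.7324 - 1.4834 + 1.4172 = 0.6662
Step 4: Primal residual = |-1.4834 + 1.4172| = 0.0662


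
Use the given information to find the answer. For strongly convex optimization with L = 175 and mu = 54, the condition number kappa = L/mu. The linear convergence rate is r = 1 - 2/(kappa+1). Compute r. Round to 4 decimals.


Step 1: Compute the condition number.
kappa = L/mu = 175/54 = 3.2407
Step 2: Compute the convergence rate.
r = 1 - 2/(kappa + 1) = 1 - 2*mu/(L + mu) = (L - mu)/(L + mu) = 121/229 = 0.5284


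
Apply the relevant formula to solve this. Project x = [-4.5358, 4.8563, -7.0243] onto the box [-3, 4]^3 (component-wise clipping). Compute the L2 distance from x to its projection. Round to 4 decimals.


Project each component onto [-3, 4].
clip(-4.5358) = -3.0, clip(4.8563) = 4.0, clip(-7.0243) = -3.0
Projection = [-3.0, 4.0, -3.0]
Squared diffs: [2.3587, 0.7332, 16.195]
Distance = sqrt(19.2869) = 4.3917


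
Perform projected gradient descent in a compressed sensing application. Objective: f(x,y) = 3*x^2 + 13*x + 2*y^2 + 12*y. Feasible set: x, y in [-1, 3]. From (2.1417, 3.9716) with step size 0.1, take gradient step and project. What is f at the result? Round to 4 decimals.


Step 1: Compute gradient at (2.1417, 3.9716).
grad_x = 2*3*2.1417 + 13 = 25.8502
grad_y = 2*2*3.9716 + 12 = 27.8864
Step 2: Gradient step.
x_raw = 2.1417 - 0.1*25.8502 = -0.4433
y_raw = 3.9716 - 0.1*27.8864 = 1.183
Step 3: Project onto [-1, 3].
x_proj = clip(-0.4433) = -0.4433
y_proj = clip(1.183) = 1.183
Step 4: Evaluate f.
f(-0.4433, 1.183) = 11.8207


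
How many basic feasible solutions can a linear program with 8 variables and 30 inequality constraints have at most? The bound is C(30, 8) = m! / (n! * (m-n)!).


Each vertex corresponds to some choice of n active constraints out of m, so the number of vertices is at most C(m, n) = m! / (n!(m-n)!).
m = 30, n = 8
Numerator: 30 * 29 * 28 * 27 * 26 * 25 * 24 * 23
Denominator: 8! = 40320
C(30, 8) = 5852925


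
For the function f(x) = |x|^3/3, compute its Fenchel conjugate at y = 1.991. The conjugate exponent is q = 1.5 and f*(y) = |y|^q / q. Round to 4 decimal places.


The conjugate exponent q satisfies 1/p + 1/q = 1.
p = 3, so q = 3/(3 - 1) = 1.5
|y|^q = 1.991^1.5 = 2.8094
f*(1.991) = 2.8094 / 1.5 = 1.8729


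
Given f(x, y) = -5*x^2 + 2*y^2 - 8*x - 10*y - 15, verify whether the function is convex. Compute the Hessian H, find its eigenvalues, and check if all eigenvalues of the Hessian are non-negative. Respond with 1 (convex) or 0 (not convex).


The Hessian of f(x,y) = -5*x^2 + 2*y^2 - 8*x - 10*y - 15 is:
H = [[-10, 0], [0, 4]]
Trace = -10 + 4 = -6
Determinant = -10*4 - (0)^2 = -40
Discriminant = (-6)^2 - 4*-40 = 196.0
Eigenvalues: lambda_1 = -10.0, lambda_2 = 4.0
The function is not convex.

0


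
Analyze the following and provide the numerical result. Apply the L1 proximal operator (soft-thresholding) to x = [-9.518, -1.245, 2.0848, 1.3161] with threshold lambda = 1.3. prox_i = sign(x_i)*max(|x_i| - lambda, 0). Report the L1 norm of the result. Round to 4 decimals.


Soft-thresholding with lambda = 1.3:
prox(-9.518) = sign(-9.518)*max(|-9.518| - 1.3, 0) = -8.218
prox(-1.245) = sign(-1.245)*max(|-1.245| - 1.3, 0) = 0.0
prox(2.0848) = sign(2.0848)*max(|2.0848| - 1.3, 0) = 0.7848
prox(1.3161) = sign(1.3161)*max(|1.3161| - 1.3, 0) = 0.0161
prox(x) = [-8.218, 0.0, 0.7848, 0.0161]
||prox(x)||_1 = 8.218 + 0.0 + 0.7848 + 0.0161 = 9.0189


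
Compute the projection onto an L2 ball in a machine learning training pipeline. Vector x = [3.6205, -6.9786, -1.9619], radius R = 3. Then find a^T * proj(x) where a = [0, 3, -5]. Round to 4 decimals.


Step 1: Compute ||x|| (intermediates to 6 decimals).
||x|| = sqrt(3.6205^2 + (-6.9786)^2 + (-1.9619)^2) = 8.102958
Step 2: Project.
Since ||x|| > R, scale = R/||x|| = 3/8.102958 = 0.370235, proj(x) = scale * x
proj(x) = [1.340436, -2.583722, -0.726364]
Step 3: Dot product.
a^T * proj(x) = 0*1.340436 + 3*(-2.583722) - 5*(-0.726364) = -4.1193


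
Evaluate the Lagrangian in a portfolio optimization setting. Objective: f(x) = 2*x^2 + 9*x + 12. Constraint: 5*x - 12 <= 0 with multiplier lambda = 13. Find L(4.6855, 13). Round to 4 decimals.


Step 1: Evaluate f(x).
f(4.6855) = 2*4.6855^2 + 9*4.6855 + 12 = 98.0773
Step 2: Evaluate g(x).
g(4.6855) = 5*4.6855 - 12 = 11.4275
Step 3: Compute Lagrangian.
L = 98.0773 + 13*11.4275 = 246.6348


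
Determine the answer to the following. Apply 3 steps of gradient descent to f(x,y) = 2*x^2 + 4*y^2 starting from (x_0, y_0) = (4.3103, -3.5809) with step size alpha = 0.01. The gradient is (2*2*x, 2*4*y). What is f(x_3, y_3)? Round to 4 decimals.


Gradient descent on f(x,y) = 2*x^2 + 4*y^2.
Starting point: (4.3103, -3.5809), alpha = 0.01
Step 1: grad_x = 2*2*4.3103 = 17.2412, grad_y = 2*4*-3.5809 = -28.6472
  x_1 = 4.3103 - 0.01*17.2412 = 4.1379
  y_1 = -3.5809 - 0.01*-28.6472 = -3.2944
Step 2: grad_x = 2*2*4.1379 = 16.5516, grad_y = 2*4*-3.2944 = -26.3554
  x_2 = 4.1379 - 0.01*16.5516 = 3.9724
  y_2 = -3.2944 - 0.01*-26.3554 = -3.0309
Step 3: grad_x = 2*2*3.9724 = 15.8895, grad_y = 2*4*-3.0309 = -24.247
  x_3 = 3.9724 - 0.01*15.8895 = 3.8135
  y_3 = -3.0309 - 0.01*-24.247 = -2.7884
f(3.8135, -2.7884) = 2*3.8135^2 + 4*(-2.7884)^2 = 60.186


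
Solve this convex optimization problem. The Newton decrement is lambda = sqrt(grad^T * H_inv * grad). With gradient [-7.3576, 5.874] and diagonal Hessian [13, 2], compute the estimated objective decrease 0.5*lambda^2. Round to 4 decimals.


Step 1: H is diagonal, so H^(-1) * g = [-0.566, 2.937].
Step 2: g^T H^(-1) g = sum_i g_i^2 / H_ii
  = (-7.3576)^2/13 + (5.874)^2/2
  = 4.1642 + 17.2519 = 21.4161
Step 3: Objective decrease = 0.5 * g^T H^(-1) g = 10.7081


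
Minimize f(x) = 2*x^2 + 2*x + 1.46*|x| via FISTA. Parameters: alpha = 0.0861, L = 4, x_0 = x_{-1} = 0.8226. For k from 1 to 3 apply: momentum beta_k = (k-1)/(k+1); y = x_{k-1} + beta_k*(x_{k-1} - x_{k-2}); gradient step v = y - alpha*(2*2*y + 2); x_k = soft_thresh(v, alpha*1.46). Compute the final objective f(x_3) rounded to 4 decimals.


FISTA on f(x) = 2*x^2 + 2*x + 1.46*|x|
L = 4, alpha = 0.0861
Iteration 1: beta = 0.0, y = 0.8226 + 0.0*(0.8226 - 0.8226) = 0.8226
  grad(y) = 5.2904, v = y - alpha*grad = 0.3671
  prox(v) = soft_thresh(0.3671, 0.1257) = 0.2414
Iteration 2: beta = 0.3333, y = 0.2414 + 0.3333*(0.2414 - 0.8226) = 0.0477
  grad(y) = 2.1906, v = y - alpha*grad = -0.141
  prox(v) = soft_thresh(-0.141, 0.1257) = -0.0153
Iteration 3: beta = 0.5, y = -0.0153 + 0.5*(-0.0153 - 0.2414) = -0.1436
  grad(y) = 1.4257, v = y - alpha*grad = -0.2663
  prox(v) = soft_thresh(-0.2663, 0.1257) = -0.1406
f(x_3) = 2*(-0.1406)^2 + 2*(-0.1406) + 1.46*|-0.1406| = -0.0364


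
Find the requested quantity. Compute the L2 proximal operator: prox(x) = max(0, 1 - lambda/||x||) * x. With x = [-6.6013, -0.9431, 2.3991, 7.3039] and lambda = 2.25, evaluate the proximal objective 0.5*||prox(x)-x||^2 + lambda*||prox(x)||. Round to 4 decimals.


Step 1: Compute ||x||.
||x|| = 10.1769
Step 2: Compute scaling factor.
scale = max(0, 1 - 2.25/10.1769) = 0.7789
Step 3: prox(x) = [-5.1418, -0.7346, 1.8687, 5.6891]
||prox(x)|| = 7.9269
Step 4: Proximal objective.
0.5*||prox-x||^2 = 2.5313
lambda*||prox|| = 17.8355
Total = 20.3668


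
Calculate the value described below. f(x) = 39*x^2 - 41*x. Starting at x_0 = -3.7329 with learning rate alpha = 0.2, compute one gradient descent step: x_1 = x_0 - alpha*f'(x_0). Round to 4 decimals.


We compute the gradient at x_0 and apply the update.
f'(x) = 78*x - 41
f'(-3.7329) = 78*-3.7329 - 41 = -332.1662
x_1 = -3.7329 - 0.2*-332.1662 = 62.7003


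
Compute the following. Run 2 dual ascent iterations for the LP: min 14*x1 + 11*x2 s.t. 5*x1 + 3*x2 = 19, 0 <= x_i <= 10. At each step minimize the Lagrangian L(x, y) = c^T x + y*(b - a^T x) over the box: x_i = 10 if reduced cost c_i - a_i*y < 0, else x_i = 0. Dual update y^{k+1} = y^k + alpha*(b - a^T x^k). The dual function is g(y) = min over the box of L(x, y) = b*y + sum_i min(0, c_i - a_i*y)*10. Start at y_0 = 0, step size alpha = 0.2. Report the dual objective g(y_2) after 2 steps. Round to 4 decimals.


Dual ascent for LP: min 14*x1 + 11*x2, 5*x1 + 3*x2 = 19, 0 <= x_i <= 10
Step 1: y^k = 0.0, reduced costs: (14.0, 11.0)
  x^k = (0.0, 0.0), subgradient = b - a^T x = 19.0
  y^{k+1} = 0.0 + 0.2*19.0 = 3.8
Step 2: y^k = 3.8, reduced costs: (-5.0, -0.4)
  x^k = (10.0, 10.0), subgradient = b - a^T x = -61.0
  y^{k+1} = 3.8 + 0.2*-61.0 = -8.4
Dual objective at y_2 = -8.4: reduced costs (56.0, 36.2), box minimizer x = (0.0, 0.0)
g(y_2) = b*y + (c1 - a1*y)*x1 + (c2 - a2*y)*x2 = 19*(-8.4) + 56.0*0.0 + 36.2*0.0 = -159.6 + 0.0 + 0.0 = -159.6


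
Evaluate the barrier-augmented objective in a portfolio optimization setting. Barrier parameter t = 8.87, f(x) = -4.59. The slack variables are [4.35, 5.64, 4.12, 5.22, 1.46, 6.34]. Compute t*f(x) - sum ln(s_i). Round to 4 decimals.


Step 1: Compute log-barrier.
ln values: [1.4702, 1.7299, 1.4159, 1.6525, 0.3784, 1.8469]
phi = -(1.4702 + 1.7299 + 1.4159 + 1.6525 + 0.3784 + 1.8469) = -8.4937
Step 2: Compute augmented objective.
t*f(x) = 8.87*-4.59 = -40.7133
Total = -40.7133 - 8.4937 = -49.207


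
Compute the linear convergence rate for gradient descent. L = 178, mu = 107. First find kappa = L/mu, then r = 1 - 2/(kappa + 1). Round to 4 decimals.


Step 1: Compute the condition number.
kappa = L/mu = 178/107 = 1.6636
Step 2: Compute the convergence rate.
r = 1 - 2/(kappa + 1) = 1 - 2*mu/(L + mu) = (L - mu)/(L + mu) = 71/285 = 0.2491


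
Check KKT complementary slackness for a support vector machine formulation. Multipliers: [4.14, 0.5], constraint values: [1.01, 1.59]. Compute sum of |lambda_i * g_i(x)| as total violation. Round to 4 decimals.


KKT complementary slackness check:
lambda_1 * g_1 = 4.14 * 1.01 = 4.1814
lambda_2 * g_2 = 0.5 * 1.59 = 0.795
Total violation = 4.1814 + 0.795 = 4.9764


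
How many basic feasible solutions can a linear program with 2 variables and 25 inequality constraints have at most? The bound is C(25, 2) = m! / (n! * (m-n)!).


Each vertex corresponds to some choice of n active constraints out of m, so the number of vertices is at most C(m, n) = m! / (n!(m-n)!).
m = 25, n = 2
Numerator: 25 * 24
Denominator: 2! = 2
C(25, 2) = 300


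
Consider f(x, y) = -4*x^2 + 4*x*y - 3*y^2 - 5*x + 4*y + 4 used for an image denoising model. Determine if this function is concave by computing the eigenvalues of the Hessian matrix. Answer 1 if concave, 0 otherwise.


The Hessian of f(x,y) = -4*x^2 + 4*x*y - 3*y^2 - 5*x + 4*y + 4 is:
H = [[-8, 4], [4, -6]]
Trace = -8 - 6 = -14
Determinant = -8*-6 - (4)^2 = 32
Discriminant = (-14)^2 - 4*32 = 68.0
Eigenvalues: lambda_1 = -11.1231, lambda_2 = -2.8769
The function is concave.

1


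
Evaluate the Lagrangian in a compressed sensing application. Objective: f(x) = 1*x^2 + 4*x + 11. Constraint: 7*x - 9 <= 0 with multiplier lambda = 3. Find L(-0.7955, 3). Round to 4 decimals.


Step 1: Evaluate f(x).
f(-0.7955) = 1*(-0.7955)^2 + 4*(-0.7955) + 11 = 8.4508
Step 2: Evaluate g(x).
g(-0.7955) = 7*-0.7955 - 9 = -14.5685
Step 3: Compute Lagrangian.
L = 8.4508 + 3*-14.5685 = -35.2547


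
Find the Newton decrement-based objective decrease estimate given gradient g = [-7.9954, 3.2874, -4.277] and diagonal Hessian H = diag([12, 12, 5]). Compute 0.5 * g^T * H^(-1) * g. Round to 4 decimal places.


Step 1: H is diagonal, so H^(-1) * g = [-0.6663, 0.274, -0.8554].
Step 2: g^T H^(-1) g = sum_i g_i^2 / H_ii
  = (-7.9954)^2/12 + (3.2874)^2/12 + (-4.277)^2/5
  = 5.3272 + 0.9006 + 3.6585 = 9.8863
Step 3: Objective decrease = 0.5 * g^T H^(-1) g = 4.9432


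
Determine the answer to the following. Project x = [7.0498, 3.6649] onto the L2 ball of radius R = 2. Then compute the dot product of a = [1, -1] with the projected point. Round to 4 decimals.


Step 1: Compute ||x|| (intermediates to 6 decimals).
||x|| = sqrt(7.0498^2 + 3.6649^2) = 7.945513
Step 2: Project.
Since ||x|| > R, scale = R/||x|| = 2/7.945513 = 0.251714, proj(x) = scale * x
proj(x) = [1.774533, 0.922507]
Step 3: Dot product.
a^T * proj(x) = 1*1.774533 - 1*0.922507 = 0.852


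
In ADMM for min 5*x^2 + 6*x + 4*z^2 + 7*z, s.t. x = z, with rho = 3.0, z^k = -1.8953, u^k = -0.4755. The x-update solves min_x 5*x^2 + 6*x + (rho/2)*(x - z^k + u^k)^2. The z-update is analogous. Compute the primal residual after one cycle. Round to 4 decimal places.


ADMM iteration with rho = 3.0, z^k = -1.8953, u^k = -0.4755
Step 1: x-update.
Minimize 5*x^2 + 6*x + (3.0/2)*(x + 1.8953 - 0.4755)^2
FOC: (2*5 + 3.0)*x = -6 + 3.0*(-1.8953 + 0.4755)
x^{k+1} = -0.7892
Step 2: z-update.
Minimize 4*z^2 + 7*z + (3.0/2)*(-0.7892 - z - 0.4755)^2
FOC: (2*4 + 3.0)*z = -7 + 3.0*(-0.7892 - 0.4755)
z^{k+1} = -0.9813
Step 3: u-update.
u^{k+1} = -0.4755 - 0.7892 + 0.9813 = -0.2834
Step 4: Primal residual = |-0.7892 + 0.9813| = 0.1921


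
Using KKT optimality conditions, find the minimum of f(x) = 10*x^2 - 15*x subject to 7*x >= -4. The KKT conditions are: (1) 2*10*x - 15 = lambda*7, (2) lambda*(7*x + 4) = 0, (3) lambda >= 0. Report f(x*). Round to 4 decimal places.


Step 1: Try lambda = 0 (constraint inactive).
Stationarity: 2*10*x - 15 = 0
x* = 15/(2*10) = 0.75
Check constraint: 7*0.75 = 5.25 >= -4 -- satisfied.
Step 2: Compute optimal value.
f(x*) = 10*0.75^2 - 15*0.75 = -5.625


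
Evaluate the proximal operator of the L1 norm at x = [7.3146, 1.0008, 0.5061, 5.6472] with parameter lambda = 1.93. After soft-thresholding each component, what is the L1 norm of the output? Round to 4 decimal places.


Soft-thresholding with lambda = 1.93:
prox(7.3146) = sign(7.3146)*max(|7.3146| - 1.93, 0) = 5.3846
prox(1.0008) = sign(1.0008)*max(|1.0008| - 1.93, 0) = 0.0
prox(0.5061) = sign(0.5061)*max(|0.5061| - 1.93, 0) = 0.0
prox(5.6472) = sign(5.6472)*max(|5.6472| - 1.93, 0) = 3.7172
prox(x) = [5.3846, 0.0, 0.0, 3.7172]
||prox(x)||_1 = 5.3846 + 0.0 + 0.0 + 3.7172 = 9.1018


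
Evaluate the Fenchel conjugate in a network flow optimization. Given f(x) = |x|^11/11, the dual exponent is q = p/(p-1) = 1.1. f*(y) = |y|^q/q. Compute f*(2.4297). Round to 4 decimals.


The conjugate exponent q satisfies 1/p + 1/q = 1.
p = 11, so q = 11/(11 - 1) = 1.1
|y|^q = 2.4297^1.1 = 2.6553
f*(2.4297) = 2.6553 / 1.1 = 2.4139


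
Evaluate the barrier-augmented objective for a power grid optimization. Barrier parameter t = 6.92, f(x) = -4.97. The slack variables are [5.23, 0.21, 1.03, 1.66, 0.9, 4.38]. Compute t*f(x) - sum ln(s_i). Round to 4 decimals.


Step 1: Compute log-barrier.
ln values: [1.6544, -1.5606, 0.0296, 0.5068, -0.1054, 1.477]
phi = -(1.6544 - 1.5606 + 0.0296 + 0.5068 - 0.1054 + 1.477) = -2.0018
Step 2: Compute augmented objective.
t*f(x) = 6.92*-4.97 = -34.3924
Total = -34.3924 - 2.0018 = -36.3942


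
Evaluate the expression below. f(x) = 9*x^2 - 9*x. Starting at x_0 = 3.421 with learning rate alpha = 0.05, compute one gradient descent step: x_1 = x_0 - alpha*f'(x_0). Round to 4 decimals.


We compute the gradient at x_0 and apply the update.
f'(x) = 18*x - 9
f'(3.421) = 18*3.421 - 9 = 52.578
x_1 = 3.421 - 0.05*52.578 = 0.7921


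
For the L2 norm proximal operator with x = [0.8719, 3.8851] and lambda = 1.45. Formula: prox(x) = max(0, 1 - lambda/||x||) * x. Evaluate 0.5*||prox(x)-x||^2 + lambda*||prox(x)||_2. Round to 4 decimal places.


Step 1: Compute ||x||.
||x|| = 3.9817
Step 2: Compute scaling factor.
scale = max(0, 1 - 1.45/3.9817) = 0.6358
Step 3: prox(x) = [0.5544, 2.4703]
||prox(x)|| = 2.5317
Step 4: Proximal objective.
0.5*||prox-x||^2 = 1.0513
lambda*||prox|| = 3.671
Total = 4.7223


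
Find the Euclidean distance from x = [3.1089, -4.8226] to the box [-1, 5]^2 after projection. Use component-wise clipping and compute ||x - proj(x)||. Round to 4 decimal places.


Project each component onto [-1, 5].
clip(3.1089) = 3.1089, clip(-4.8226) = -1.0
Projection = [3.1089, -1.0]
Squared diffs: [0.0, 14.6123]
Distance = sqrt(14.6123) = 3.8226


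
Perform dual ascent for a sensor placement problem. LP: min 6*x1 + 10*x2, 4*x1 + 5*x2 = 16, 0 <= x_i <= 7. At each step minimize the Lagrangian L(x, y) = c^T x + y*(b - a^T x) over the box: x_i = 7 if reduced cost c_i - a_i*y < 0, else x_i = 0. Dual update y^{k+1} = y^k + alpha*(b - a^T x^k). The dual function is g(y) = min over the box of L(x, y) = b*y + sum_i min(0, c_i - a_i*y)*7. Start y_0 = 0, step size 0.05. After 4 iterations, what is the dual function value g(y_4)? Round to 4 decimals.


Dual ascent for LP: min 6*x1 + 10*x2, 4*x1 + 5*x2 = 16, 0 <= x_i <= 7
Step 1: y^k = 0.0, reduced costs: (6.0, 10.0)
  x^k = (0.0, 0.0), subgradient = b - a^T x = 16.0
  y^{k+1} = 0.0 + 0.05*16.0 = 0.8
Step 2: y^k = 0.8, reduced costs: (2.8, 6.0)
  x^k = (0.0, 0.0), subgradient = b - a^T x = 16.0
  y^{k+1} = 0.8 + 0.05*16.0 = 1.6
Step 3: y^k = 1.6, reduced costs: (-0.4, 2.0)
  x^k = (7.0, 0.0), subgradient = b - a^T x = -12.0
  y^{k+1} = 1.6 + 0.05*-12.0 = 1.0
Step 4: y^k = 1.0, reduced costs: (2.0, 5.0)
  x^k = (0.0, 0.0), subgradient = b - a^T x = 16.0
  y^{k+1} = 1.0 + 0.05*16.0 = 1.8
Dual objective at y_4 = 1.8: reduced costs (-1.2, 1.0), box minimizer x = (7.0, 0.0)
g(y_4) = b*y + (c1 - a1*y)*x1 + (c2 - a2*y)*x2 = 16*1.8 + (-1.2)*7.0 + 1.0*0.0 = 28.8 - 8.4 + 0.0 = 20.4


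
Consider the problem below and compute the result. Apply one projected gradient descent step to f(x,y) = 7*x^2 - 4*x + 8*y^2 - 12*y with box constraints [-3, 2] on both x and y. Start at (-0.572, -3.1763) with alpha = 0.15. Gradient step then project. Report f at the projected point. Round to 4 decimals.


Step 1: Compute gradient at (-0.572, -3.1763).
grad_x = 2*7*-0.572 - 4 = -12.008
grad_y = 2*8*-3.1763 - 12 = -62.8208
Step 2: Gradient step.
x_raw = -0.572 - 0.15*-12.008 = 1.2292
y_raw = -3.1763 - 0.15*-62.8208 = 6.2468
Step 3: Project onto [-3, 2].
x_proj = clip(1.2292) = 1.2292
y_proj = clip(6.2468) = 2.0
Step 4: Evaluate f.
f(1.2292, 2.0) = 13.6597


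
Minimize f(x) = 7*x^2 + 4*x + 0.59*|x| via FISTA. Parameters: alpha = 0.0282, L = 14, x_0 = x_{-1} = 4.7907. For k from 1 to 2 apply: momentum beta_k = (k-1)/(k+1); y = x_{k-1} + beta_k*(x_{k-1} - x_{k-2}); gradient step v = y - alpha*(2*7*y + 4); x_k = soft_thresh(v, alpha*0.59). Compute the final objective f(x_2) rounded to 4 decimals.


FISTA on f(x) = 7*x^2 + 4*x + 0.59*|x|
L = 14, alpha = 0.0282
Iteration 1: beta = 0.0, y = 4.7907 + 0.0*(4.7907 - 4.7907) = 4.7907
  grad(y) = 71.0698, v = y - alpha*grad = 2.7865
  prox(v) = soft_thresh(2.7865, 0.0166) = 2.7699
Iteration 2: beta = 0.3333, y = 2.7699 + 0.3333*(2.7699 - 4.7907) = 2.0963
  grad(y) = 33.3481, v = y - alpha*grad = 1.1559
  prox(v) = soft_thresh(1.1559, 0.0166) = 1.1392
f(x_2) = 7*1.1392^2 + 4*1.1392 + 0.59*|1.1392| = 14.3141


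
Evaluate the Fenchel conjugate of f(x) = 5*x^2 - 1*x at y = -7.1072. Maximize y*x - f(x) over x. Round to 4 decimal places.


f*(y) = sup_x {y*x - a*x^2 - b*x} = sup_x {(y-b)*x - a*x^2}
FOC: (y - b) - 2a*x = 0 => x* = (y - b)/(2a)
x* = (-7.1072 + 1)/(2*5) = -0.6107
f*(-7.1072) = (y-b)^2/(4a) = (-7.1072 + 1)^2/(4*5)
= 37.2979/20 = 1.8649


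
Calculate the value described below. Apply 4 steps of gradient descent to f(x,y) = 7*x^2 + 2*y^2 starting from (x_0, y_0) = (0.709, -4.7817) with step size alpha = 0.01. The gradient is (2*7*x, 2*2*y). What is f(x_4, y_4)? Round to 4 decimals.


Gradient descent on f(x,y) = 7*x^2 + 2*y^2.
Starting point: (0.709, -4.7817), alpha = 0.01
Step 1: grad_x = 2*7*0.709 = 9.926, grad_y = 2*2*-4.7817 = -19.1268
  x_1 = 0.709 - 0.01*9.926 = 0.6097
  y_1 = -4.7817 - 0.01*-19.1268 = -4.5904
Step 2: grad_x = 2*7*0.6097 = 8.5364, grad_y = 2*2*-4.5904 = -18.3617
  x_2 = 0.6097 - 0.01*8.5364 = 0.5244
  y_2 = -4.5904 - 0.01*-18.3617 = -4.4068
Step 3: grad_x = 2*7*0.5244 = 7.3413, grad_y = 2*2*-4.4068 = -17.6273
  x_3 = 0.5244 - 0.01*7.3413 = 0.451
  y_3 = -4.4068 - 0.01*-17.6273 = -4.2305
Step 4: grad_x = 2*7*0.451 = 6.3135, grad_y = 2*2*-4.2305 = -16.9222
  x_4 = 0.451 - 0.01*6.3135 = 0.3878
  y_4 = -4.2305 - 0.01*-16.9222 = -4.0613
f(0.3878, -4.0613) = 7*0.3878^2 + 2*(-4.0613)^2 = 34.0415


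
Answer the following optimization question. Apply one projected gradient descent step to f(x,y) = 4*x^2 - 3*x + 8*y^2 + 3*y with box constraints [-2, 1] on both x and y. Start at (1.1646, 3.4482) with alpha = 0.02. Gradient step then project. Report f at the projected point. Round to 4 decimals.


Step 1: Compute gradient at (1.1646, 3.4482).
grad_x = 2*4*1.1646 - 3 = 6.3168
grad_y = 2*8*3.4482 + 3 = 58.1712
Step 2: Gradient step.
x_raw = 1.1646 - 0.02*6.3168 = 1.0383
y_raw = 3.4482 - 0.02*58.1712 = 2.2848
Step 3: Project onto [-2, 1].
x_proj = clip(1.0383) = 1.0
y_proj = clip(2.2848) = 1.0
Step 4: Evaluate f.
f(1.0, 1.0) = 12.0


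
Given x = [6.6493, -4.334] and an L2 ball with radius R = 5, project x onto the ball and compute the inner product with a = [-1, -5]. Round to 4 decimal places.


Step 1: Compute ||x|| (intermediates to 6 decimals).
||x|| = sqrt(6.6493^2 + (-4.334)^2) = 7.937049
Step 2: Project.
Since ||x|| > R, scale = R/||x|| = 5/7.937049 = 0.629957, proj(x) = scale * x
proj(x) = [4.188773, -2.730234]
Step 3: Dot product.
a^T * proj(x) = -1*4.188773 - 5*(-2.730234) = 9.4624


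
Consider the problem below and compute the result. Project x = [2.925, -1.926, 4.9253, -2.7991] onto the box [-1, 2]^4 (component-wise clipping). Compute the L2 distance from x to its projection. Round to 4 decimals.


Project each component onto [-1, 2].
clip(2.925) = 2.0, clip(-1.926) = -1.0, clip(4.9253) = 2.0, clip(-2.7991) = -1.0
Projection = [2.0, -1.0, 2.0, -1.0]
Squared diffs: [0.8556, 0.8575, 8.5574, 3.2368]
Distance = sqrt(13.5073) = 3.6752


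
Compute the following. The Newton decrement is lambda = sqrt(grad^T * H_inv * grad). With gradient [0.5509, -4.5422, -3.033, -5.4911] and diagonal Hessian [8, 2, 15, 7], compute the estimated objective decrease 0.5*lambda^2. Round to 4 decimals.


Step 1: H is diagonal, so H^(-1) * g = [0.0689, -2.2711, -0.2022, -0.7844].
Step 2: g^T H^(-1) g = sum_i g_i^2 / H_ii
  = (0.5509)^2/8 + (-4.5422)^2/2 + (-3.033)^2/15 + (-5.4911)^2/7
  = 0.0379 + 10.3158 + 0.6133 + 4.3075 = 15.2745
Step 3: Objective decrease = 0.5 * g^T H^(-1) g = 7.6372


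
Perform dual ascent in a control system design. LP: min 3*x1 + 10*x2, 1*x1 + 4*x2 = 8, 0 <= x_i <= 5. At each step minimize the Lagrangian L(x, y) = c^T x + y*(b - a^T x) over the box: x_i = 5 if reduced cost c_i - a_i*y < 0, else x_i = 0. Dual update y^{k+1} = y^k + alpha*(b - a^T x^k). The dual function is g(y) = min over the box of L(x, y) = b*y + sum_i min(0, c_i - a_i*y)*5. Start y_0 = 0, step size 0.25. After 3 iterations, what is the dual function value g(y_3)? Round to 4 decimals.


Dual ascent for LP: min 3*x1 + 10*x2, 1*x1 + 4*x2 = 8, 0 <= x_i <= 5
Step 1: y^k = 0.0, reduced costs: (3.0, 10.0)
  x^k = (0.0, 0.0), subgradient = b - a^T x = 8.0
  y^{k+1} = 0.0 + 0.25*8.0 = 2.0
Step 2: y^k = 2.0, reduced costs: (1.0, 2.0)
  x^k = (0.0, 0.0), subgradient = b - a^T x = 8.0
  y^{k+1} = 2.0 + 0.25*8.0 = 4.0
Step 3: y^k = 4.0, reduced costs: (-1.0, -6.0)
  x^k = (5.0, 5.0), subgradient = b - a^T x = -17.0
  y^{k+1} = 4.0 + 0.25*-17.0 = -0.25
Dual objective at y_3 = -0.25: reduced costs (3.25, 11.0), box minimizer x = (0.0, 0.0)
g(y_3) = b*y + (c1 - a1*y)*x1 + (c2 - a2*y)*x2 = 8*(-0.25) + 3.25*0.0 + 11.0*0.0 = -2.0 + 0.0 + 0.0 = -2.0


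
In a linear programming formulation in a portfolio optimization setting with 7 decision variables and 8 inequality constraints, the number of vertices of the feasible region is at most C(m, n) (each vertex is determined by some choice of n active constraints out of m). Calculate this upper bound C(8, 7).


Each vertex corresponds to some choice of n active constraints out of m, so the number of vertices is at most C(m, n) = m! / (n!(m-n)!).
m = 8, n = 7
Numerator: 8 * 7 * 6 * 5 * 4 * 3 * 2
Denominator: 7! = 5040
C(8, 7) = 8


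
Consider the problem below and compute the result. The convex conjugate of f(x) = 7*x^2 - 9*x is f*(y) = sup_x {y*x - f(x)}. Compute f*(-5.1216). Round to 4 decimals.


f*(y) = sup_x {y*x - a*x^2 - b*x} = sup_x {(y-b)*x - a*x^2}
FOC: (y - b) - 2a*x = 0 => x* = (y - b)/(2a)
x* = (-5.1216 + 9)/(2*7) = 0.277
f*(-5.1216) = (y-b)^2/(4a) = (-5.1216 + 9)^2/(4*7)
= 15.042/28 = 0.5372


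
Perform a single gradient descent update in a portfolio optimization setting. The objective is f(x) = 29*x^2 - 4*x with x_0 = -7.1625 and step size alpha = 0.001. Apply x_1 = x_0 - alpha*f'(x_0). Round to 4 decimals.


We compute the gradient at x_0 and apply the update.
f'(x) = 58*x - 4
f'(-7.1625) = 58*-7.1625 - 4 = -419.425
x_1 = -7.1625 - 0.001*-419.425 = -6.7431


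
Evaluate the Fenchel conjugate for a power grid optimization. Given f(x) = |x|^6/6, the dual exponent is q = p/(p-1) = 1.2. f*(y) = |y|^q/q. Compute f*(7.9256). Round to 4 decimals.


The conjugate exponent q satisfies 1/p + 1/q = 1.
p = 6, so q = 6/(6 - 1) = 1.2
|y|^q = 7.9256^1.2 = 11.9905
f*(7.9256) = 11.9905 / 1.2 = 9.9921


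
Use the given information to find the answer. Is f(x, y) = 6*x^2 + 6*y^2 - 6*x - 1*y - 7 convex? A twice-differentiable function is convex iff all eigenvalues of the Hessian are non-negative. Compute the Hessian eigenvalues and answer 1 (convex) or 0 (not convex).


The Hessian of f(x,y) = 6*x^2 + 6*y^2 - 6*x - 1*y - 7 is:
H = [[12, 0], [0, 12]]
Trace = 12 + 12 = 24
Determinant = 12*12 - (0)^2 = 144
Discriminant = (24)^2 - 4*144 = 0.0
Eigenvalues: lambda_1 = 12.0, lambda_2 = 12.0
The function is convex.

1
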